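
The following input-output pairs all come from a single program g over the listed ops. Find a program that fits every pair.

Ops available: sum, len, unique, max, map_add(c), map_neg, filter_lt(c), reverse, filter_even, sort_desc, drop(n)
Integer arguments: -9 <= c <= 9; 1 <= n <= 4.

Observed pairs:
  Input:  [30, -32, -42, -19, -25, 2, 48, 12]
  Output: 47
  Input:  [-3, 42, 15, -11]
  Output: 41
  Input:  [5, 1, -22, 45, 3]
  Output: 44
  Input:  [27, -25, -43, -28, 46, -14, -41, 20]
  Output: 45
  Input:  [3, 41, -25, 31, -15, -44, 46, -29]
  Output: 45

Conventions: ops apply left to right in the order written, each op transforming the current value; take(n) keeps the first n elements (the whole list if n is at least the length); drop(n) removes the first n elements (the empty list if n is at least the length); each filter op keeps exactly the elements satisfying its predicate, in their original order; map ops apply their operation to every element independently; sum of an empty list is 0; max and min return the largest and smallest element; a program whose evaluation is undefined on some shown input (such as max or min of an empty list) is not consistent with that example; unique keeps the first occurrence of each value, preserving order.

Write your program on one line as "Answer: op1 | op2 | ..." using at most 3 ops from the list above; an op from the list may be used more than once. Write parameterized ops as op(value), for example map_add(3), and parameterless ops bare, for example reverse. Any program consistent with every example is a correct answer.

map_add(-1) | sort_desc | max

Check, running the answer program on each example:
  [30, -32, -42, -19, -25, 2, 48, 12] -> [29, -33, -43, -20, -26, 1, 47, 11] -> [47, 29, 11, 1, -20, -26, -33, -43] -> 47
  [-3, 42, 15, -11] -> [-4, 41, 14, -12] -> [41, 14, -4, -12] -> 41
  [5, 1, -22, 45, 3] -> [4, 0, -23, 44, 2] -> [44, 4, 2, 0, -23] -> 44
  [27, -25, -43, -28, 46, -14, -41, 20] -> [26, -26, -44, -29, 45, -15, -42, 19] -> [45, 26, 19, -15, -26, -29, -42, -44] -> 45
  [3, 41, -25, 31, -15, -44, 46, -29] -> [2, 40, -26, 30, -16, -45, 45, -30] -> [45, 40, 30, 2, -16, -26, -30, -45] -> 45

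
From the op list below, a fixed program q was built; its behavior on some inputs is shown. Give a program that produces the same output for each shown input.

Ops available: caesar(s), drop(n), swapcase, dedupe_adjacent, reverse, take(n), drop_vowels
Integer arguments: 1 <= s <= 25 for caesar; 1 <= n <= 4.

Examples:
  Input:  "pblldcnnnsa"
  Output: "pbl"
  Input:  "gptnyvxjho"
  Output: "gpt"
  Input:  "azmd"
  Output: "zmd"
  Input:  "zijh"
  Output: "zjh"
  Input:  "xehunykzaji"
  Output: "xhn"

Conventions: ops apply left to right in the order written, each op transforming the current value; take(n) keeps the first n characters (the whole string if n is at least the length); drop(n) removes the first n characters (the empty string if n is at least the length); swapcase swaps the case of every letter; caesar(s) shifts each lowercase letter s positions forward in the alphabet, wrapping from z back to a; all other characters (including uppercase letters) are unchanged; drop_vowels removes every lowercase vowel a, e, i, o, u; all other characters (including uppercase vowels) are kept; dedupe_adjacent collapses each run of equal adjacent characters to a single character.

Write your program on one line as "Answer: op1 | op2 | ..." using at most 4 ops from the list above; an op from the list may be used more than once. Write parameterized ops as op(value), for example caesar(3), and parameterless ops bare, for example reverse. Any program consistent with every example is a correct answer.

dedupe_adjacent | drop_vowels | take(3)

Check, running the answer program on each example:
  "pblldcnnnsa" -> "pbldcnsa" -> "pbldcns" -> "pbl"
  "gptnyvxjho" -> "gptnyvxjho" -> "gptnyvxjh" -> "gpt"
  "azmd" -> "azmd" -> "zmd" -> "zmd"
  "zijh" -> "zijh" -> "zjh" -> "zjh"
  "xehunykzaji" -> "xehunykzaji" -> "xhnykzj" -> "xhn"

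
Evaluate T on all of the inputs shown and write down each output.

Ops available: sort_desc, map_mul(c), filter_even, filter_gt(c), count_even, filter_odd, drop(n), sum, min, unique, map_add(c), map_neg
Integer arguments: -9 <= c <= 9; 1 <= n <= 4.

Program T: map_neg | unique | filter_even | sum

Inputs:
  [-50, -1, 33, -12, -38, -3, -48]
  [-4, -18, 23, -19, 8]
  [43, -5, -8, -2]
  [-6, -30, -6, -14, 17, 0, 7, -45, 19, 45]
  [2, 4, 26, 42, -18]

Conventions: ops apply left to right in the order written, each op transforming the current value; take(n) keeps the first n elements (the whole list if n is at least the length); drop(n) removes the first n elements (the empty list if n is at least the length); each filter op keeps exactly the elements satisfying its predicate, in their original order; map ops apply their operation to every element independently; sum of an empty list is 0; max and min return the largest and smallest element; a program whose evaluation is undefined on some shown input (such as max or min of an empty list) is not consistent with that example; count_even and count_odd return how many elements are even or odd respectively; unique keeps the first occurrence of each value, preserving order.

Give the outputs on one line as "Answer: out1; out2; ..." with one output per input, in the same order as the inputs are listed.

Execution, op by op:
  [-50, -1, 33, -12, -38, -3, -48] -> [50, 1, -33, 12, 38, 3, 48] -> [50, 1, -33, 12, 38, 3, 48] -> [50, 12, 38, 48] -> 148
  [-4, -18, 23, -19, 8] -> [4, 18, -23, 19, -8] -> [4, 18, -23, 19, -8] -> [4, 18, -8] -> 14
  [43, -5, -8, -2] -> [-43, 5, 8, 2] -> [-43, 5, 8, 2] -> [8, 2] -> 10
  [-6, -30, -6, -14, 17, 0, 7, -45, 19, 45] -> [6, 30, 6, 14, -17, 0, -7, 45, -19, -45] -> [6, 30, 14, -17, 0, -7, 45, -19, -45] -> [6, 30, 14, 0] -> 50
  [2, 4, 26, 42, -18] -> [-2, -4, -26, -42, 18] -> [-2, -4, -26, -42, 18] -> [-2, -4, -26, -42, 18] -> -56

148; 14; 10; 50; -56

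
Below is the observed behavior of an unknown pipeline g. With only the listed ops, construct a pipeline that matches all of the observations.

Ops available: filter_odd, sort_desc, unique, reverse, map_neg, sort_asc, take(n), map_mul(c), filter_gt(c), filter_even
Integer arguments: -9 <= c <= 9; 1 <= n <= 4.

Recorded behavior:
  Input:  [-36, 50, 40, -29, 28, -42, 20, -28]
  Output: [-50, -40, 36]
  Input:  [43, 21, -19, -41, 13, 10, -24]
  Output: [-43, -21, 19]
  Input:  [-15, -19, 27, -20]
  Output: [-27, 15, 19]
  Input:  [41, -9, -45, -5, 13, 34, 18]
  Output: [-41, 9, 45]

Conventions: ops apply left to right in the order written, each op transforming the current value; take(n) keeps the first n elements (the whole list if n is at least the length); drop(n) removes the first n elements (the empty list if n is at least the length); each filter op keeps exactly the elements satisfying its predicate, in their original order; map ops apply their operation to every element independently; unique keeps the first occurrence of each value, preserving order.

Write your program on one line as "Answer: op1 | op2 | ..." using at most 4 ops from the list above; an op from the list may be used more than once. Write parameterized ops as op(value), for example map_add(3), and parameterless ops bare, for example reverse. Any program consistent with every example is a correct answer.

take(3) | map_neg | sort_asc

Check, running the answer program on each example:
  [-36, 50, 40, -29, 28, -42, 20, -28] -> [-36, 50, 40] -> [36, -50, -40] -> [-50, -40, 36]
  [43, 21, -19, -41, 13, 10, -24] -> [43, 21, -19] -> [-43, -21, 19] -> [-43, -21, 19]
  [-15, -19, 27, -20] -> [-15, -19, 27] -> [15, 19, -27] -> [-27, 15, 19]
  [41, -9, -45, -5, 13, 34, 18] -> [41, -9, -45] -> [-41, 9, 45] -> [-41, 9, 45]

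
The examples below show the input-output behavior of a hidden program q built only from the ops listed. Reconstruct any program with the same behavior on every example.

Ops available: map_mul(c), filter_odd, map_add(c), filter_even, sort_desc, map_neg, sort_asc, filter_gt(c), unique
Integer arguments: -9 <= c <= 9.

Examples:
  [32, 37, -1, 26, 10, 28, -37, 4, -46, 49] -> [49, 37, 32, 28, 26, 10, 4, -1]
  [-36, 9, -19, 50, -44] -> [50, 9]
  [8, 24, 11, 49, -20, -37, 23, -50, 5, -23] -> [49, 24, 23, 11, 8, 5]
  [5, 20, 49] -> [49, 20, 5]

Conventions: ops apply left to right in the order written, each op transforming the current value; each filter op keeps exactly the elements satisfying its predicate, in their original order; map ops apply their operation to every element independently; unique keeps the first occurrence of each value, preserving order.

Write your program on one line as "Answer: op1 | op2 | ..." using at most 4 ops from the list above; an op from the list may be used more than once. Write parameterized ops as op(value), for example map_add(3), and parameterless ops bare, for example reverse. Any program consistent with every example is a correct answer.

filter_gt(-8) | sort_asc | sort_desc

Check, running the answer program on each example:
  [32, 37, -1, 26, 10, 28, -37, 4, -46, 49] -> [32, 37, -1, 26, 10, 28, 4, 49] -> [-1, 4, 10, 26, 28, 32, 37, 49] -> [49, 37, 32, 28, 26, 10, 4, -1]
  [-36, 9, -19, 50, -44] -> [9, 50] -> [9, 50] -> [50, 9]
  [8, 24, 11, 49, -20, -37, 23, -50, 5, -23] -> [8, 24, 11, 49, 23, 5] -> [5, 8, 11, 23, 24, 49] -> [49, 24, 23, 11, 8, 5]
  [5, 20, 49] -> [5, 20, 49] -> [5, 20, 49] -> [49, 20, 5]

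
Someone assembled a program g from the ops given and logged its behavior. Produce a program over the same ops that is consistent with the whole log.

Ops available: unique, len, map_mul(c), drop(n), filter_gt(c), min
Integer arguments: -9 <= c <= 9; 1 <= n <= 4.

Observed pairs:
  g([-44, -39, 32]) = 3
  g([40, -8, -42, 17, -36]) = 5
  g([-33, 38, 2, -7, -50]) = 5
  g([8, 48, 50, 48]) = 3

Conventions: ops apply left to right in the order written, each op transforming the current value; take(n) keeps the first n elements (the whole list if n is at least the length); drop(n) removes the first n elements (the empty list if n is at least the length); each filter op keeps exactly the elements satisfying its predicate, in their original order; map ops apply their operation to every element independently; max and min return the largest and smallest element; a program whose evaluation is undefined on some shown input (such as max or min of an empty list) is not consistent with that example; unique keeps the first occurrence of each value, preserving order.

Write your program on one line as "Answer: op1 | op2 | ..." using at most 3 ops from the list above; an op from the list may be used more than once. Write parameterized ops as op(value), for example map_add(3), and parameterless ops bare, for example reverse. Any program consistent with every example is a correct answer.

map_mul(-2) | unique | len

Check, running the answer program on each example:
  [-44, -39, 32] -> [88, 78, -64] -> [88, 78, -64] -> 3
  [40, -8, -42, 17, -36] -> [-80, 16, 84, -34, 72] -> [-80, 16, 84, -34, 72] -> 5
  [-33, 38, 2, -7, -50] -> [66, -76, -4, 14, 100] -> [66, -76, -4, 14, 100] -> 5
  [8, 48, 50, 48] -> [-16, -96, -100, -96] -> [-16, -96, -100] -> 3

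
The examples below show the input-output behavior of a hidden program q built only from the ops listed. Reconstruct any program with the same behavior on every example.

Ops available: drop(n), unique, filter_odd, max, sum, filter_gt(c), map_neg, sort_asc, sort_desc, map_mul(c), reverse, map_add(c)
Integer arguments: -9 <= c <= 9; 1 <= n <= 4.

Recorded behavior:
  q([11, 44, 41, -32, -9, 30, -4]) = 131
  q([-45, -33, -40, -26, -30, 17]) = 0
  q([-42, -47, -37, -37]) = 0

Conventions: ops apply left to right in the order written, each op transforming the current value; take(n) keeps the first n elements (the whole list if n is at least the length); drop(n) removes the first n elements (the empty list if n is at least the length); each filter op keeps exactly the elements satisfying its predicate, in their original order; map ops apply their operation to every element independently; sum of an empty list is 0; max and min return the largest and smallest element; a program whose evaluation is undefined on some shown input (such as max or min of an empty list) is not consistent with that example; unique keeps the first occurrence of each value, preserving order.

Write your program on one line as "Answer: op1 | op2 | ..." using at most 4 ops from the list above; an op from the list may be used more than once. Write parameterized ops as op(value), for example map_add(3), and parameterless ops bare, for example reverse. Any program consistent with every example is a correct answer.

filter_gt(-6) | map_add(5) | drop(1) | sum

Check, running the answer program on each example:
  [11, 44, 41, -32, -9, 30, -4] -> [11, 44, 41, 30, -4] -> [16, 49, 46, 35, 1] -> [49, 46, 35, 1] -> 131
  [-45, -33, -40, -26, -30, 17] -> [17] -> [22] -> [] -> 0
  [-42, -47, -37, -37] -> [] -> [] -> [] -> 0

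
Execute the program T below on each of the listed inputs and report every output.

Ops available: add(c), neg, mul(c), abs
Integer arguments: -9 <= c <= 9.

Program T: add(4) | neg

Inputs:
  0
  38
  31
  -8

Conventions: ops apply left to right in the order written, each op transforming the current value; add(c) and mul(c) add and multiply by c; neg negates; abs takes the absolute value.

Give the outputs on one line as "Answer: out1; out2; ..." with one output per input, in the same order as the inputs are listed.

-4; -42; -35; 4

Execution, op by op:
  0 -> 4 -> -4
  38 -> 42 -> -42
  31 -> 35 -> -35
  -8 -> -4 -> 4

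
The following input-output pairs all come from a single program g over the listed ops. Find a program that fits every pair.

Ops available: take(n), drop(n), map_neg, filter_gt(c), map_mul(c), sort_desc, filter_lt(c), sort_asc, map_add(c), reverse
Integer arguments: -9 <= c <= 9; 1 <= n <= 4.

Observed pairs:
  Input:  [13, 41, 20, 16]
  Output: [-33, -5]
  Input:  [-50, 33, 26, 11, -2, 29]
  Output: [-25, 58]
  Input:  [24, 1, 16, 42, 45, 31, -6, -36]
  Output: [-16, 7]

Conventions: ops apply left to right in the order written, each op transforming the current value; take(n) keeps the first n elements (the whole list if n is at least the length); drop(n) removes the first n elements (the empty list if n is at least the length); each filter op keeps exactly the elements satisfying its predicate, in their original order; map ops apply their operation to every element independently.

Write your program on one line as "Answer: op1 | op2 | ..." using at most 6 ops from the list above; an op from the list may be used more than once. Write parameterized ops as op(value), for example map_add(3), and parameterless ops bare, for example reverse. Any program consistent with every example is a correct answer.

map_neg | map_add(1) | take(2) | map_add(7) | sort_asc

Check, running the answer program on each example:
  [13, 41, 20, 16] -> [-13, -41, -20, -16] -> [-12, -40, -19, -15] -> [-12, -40] -> [-5, -33] -> [-33, -5]
  [-50, 33, 26, 11, -2, 29] -> [50, -33, -26, -11, 2, -29] -> [51, -32, -25, -10, 3, -28] -> [51, -32] -> [58, -25] -> [-25, 58]
  [24, 1, 16, 42, 45, 31, -6, -36] -> [-24, -1, -16, -42, -45, -31, 6, 36] -> [-23, 0, -15, -41, -44, -30, 7, 37] -> [-23, 0] -> [-16, 7] -> [-16, 7]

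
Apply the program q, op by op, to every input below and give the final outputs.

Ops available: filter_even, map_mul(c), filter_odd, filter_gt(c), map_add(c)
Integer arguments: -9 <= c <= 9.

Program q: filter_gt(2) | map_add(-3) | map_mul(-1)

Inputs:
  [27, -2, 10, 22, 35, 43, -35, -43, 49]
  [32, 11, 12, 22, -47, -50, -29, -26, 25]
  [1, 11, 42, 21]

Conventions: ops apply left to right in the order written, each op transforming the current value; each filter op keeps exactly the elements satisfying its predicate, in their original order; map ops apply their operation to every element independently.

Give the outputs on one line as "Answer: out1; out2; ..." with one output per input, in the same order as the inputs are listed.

[-24, -7, -19, -32, -40, -46]; [-29, -8, -9, -19, -22]; [-8, -39, -18]

Execution, op by op:
  [27, -2, 10, 22, 35, 43, -35, -43, 49] -> [27, 10, 22, 35, 43, 49] -> [24, 7, 19, 32, 40, 46] -> [-24, -7, -19, -32, -40, -46]
  [32, 11, 12, 22, -47, -50, -29, -26, 25] -> [32, 11, 12, 22, 25] -> [29, 8, 9, 19, 22] -> [-29, -8, -9, -19, -22]
  [1, 11, 42, 21] -> [11, 42, 21] -> [8, 39, 18] -> [-8, -39, -18]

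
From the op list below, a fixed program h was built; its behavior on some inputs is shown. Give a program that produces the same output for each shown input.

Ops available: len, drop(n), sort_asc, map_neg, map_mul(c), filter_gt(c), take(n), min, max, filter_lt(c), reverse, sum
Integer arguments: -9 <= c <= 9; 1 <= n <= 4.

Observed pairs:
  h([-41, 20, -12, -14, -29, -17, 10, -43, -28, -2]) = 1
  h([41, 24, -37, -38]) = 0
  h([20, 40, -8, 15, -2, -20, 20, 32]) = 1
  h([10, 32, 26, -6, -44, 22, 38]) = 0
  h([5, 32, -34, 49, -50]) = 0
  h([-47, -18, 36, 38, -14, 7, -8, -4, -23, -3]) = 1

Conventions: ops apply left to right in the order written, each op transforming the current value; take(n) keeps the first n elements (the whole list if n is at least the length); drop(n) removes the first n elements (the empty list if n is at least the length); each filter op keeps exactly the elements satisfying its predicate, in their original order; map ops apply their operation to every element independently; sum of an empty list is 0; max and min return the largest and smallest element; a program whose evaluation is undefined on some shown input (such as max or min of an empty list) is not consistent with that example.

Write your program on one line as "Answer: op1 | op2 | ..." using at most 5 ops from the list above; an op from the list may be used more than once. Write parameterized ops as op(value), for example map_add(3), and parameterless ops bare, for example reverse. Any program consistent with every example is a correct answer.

drop(3) | filter_lt(4) | filter_gt(-4) | len

Check, running the answer program on each example:
  [-41, 20, -12, -14, -29, -17, 10, -43, -28, -2] -> [-14, -29, -17, 10, -43, -28, -2] -> [-14, -29, -17, -43, -28, -2] -> [-2] -> 1
  [41, 24, -37, -38] -> [-38] -> [-38] -> [] -> 0
  [20, 40, -8, 15, -2, -20, 20, 32] -> [15, -2, -20, 20, 32] -> [-2, -20] -> [-2] -> 1
  [10, 32, 26, -6, -44, 22, 38] -> [-6, -44, 22, 38] -> [-6, -44] -> [] -> 0
  [5, 32, -34, 49, -50] -> [49, -50] -> [-50] -> [] -> 0
  [-47, -18, 36, 38, -14, 7, -8, -4, -23, -3] -> [38, -14, 7, -8, -4, -23, -3] -> [-14, -8, -4, -23, -3] -> [-3] -> 1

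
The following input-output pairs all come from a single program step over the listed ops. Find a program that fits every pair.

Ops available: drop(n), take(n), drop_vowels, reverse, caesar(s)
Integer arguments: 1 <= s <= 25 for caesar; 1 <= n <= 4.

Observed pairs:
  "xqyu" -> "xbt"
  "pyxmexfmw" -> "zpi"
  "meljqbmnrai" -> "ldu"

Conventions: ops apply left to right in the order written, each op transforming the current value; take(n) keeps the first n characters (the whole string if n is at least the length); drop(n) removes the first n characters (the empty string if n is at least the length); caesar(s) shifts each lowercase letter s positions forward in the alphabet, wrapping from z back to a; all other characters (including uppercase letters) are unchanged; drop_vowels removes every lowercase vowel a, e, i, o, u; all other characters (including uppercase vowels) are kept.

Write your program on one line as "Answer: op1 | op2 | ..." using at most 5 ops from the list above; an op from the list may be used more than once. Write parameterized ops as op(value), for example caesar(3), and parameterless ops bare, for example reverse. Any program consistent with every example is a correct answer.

caesar(5) | caesar(19) | caesar(5) | reverse | take(3)

Check, running the answer program on each example:
  "xqyu" -> "cvdz" -> "vows" -> "atbx" -> "xbta" -> "xbt"
  "pyxmexfmw" -> "udcrjckrb" -> "nwvkcvdku" -> "sbaphaipz" -> "zpiahpabs" -> "zpi"
  "meljqbmnrai" -> "rjqovgrswfn" -> "kcjhozklpyg" -> "phomtepqudl" -> "lduqpetmohp" -> "ldu"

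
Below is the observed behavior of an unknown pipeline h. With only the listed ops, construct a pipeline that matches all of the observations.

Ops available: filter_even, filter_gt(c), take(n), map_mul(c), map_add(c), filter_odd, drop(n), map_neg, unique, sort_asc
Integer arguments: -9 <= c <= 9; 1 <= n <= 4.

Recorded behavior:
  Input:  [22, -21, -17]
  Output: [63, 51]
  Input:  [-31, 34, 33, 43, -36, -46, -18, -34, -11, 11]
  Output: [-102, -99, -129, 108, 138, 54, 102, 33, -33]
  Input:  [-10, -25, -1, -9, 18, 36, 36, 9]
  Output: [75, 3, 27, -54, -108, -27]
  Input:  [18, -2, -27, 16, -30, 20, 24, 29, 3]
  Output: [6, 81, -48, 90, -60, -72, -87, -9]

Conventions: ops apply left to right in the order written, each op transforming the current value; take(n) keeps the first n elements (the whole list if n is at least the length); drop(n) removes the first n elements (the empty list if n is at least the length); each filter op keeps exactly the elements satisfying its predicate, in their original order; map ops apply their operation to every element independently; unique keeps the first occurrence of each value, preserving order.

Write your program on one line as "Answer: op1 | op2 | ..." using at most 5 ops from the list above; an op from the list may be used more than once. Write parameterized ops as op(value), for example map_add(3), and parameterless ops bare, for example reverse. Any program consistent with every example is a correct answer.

unique | map_neg | map_mul(3) | drop(1)

Check, running the answer program on each example:
  [22, -21, -17] -> [22, -21, -17] -> [-22, 21, 17] -> [-66, 63, 51] -> [63, 51]
  [-31, 34, 33, 43, -36, -46, -18, -34, -11, 11] -> [-31, 34, 33, 43, -36, -46, -18, -34, -11, 11] -> [31, -34, -33, -43, 36, 46, 18, 34, 11, -11] -> [93, -102, -99, -129, 108, 138, 54, 102, 33, -33] -> [-102, -99, -129, 108, 138, 54, 102, 33, -33]
  [-10, -25, -1, -9, 18, 36, 36, 9] -> [-10, -25, -1, -9, 18, 36, 9] -> [10, 25, 1, 9, -18, -36, -9] -> [30, 75, 3, 27, -54, -108, -27] -> [75, 3, 27, -54, -108, -27]
  [18, -2, -27, 16, -30, 20, 24, 29, 3] -> [18, -2, -27, 16, -30, 20, 24, 29, 3] -> [-18, 2, 27, -16, 30, -20, -24, -29, -3] -> [-54, 6, 81, -48, 90, -60, -72, -87, -9] -> [6, 81, -48, 90, -60, -72, -87, -9]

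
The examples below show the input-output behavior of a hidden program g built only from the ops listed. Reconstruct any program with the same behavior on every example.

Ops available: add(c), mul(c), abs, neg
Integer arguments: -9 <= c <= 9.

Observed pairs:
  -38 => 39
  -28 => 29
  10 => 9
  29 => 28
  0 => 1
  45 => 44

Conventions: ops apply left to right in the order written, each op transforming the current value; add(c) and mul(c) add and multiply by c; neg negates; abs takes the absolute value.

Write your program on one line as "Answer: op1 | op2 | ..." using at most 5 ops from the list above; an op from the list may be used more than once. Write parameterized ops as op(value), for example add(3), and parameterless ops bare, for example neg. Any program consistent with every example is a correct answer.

add(3) | mul(-1) | add(4) | abs

Check, running the answer program on each example:
  -38 -> -35 -> 35 -> 39 -> 39
  -28 -> -25 -> 25 -> 29 -> 29
  10 -> 13 -> -13 -> -9 -> 9
  29 -> 32 -> -32 -> -28 -> 28
  0 -> 3 -> -3 -> 1 -> 1
  45 -> 48 -> -48 -> -44 -> 44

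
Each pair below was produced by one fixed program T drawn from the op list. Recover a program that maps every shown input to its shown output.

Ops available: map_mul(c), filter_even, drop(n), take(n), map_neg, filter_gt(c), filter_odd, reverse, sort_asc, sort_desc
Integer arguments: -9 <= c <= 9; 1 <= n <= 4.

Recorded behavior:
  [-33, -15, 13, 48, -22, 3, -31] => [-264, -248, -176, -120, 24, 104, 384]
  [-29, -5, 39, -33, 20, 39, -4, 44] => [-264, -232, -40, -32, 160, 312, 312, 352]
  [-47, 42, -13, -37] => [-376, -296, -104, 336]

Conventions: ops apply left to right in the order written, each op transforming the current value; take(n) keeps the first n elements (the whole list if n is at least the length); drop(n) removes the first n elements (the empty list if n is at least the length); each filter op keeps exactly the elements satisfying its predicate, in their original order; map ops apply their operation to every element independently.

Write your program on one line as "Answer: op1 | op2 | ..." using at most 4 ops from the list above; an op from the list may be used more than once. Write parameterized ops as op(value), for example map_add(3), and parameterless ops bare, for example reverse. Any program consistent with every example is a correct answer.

map_neg | map_mul(-8) | sort_asc

Check, running the answer program on each example:
  [-33, -15, 13, 48, -22, 3, -31] -> [33, 15, -13, -48, 22, -3, 31] -> [-264, -120, 104, 384, -176, 24, -248] -> [-264, -248, -176, -120, 24, 104, 384]
  [-29, -5, 39, -33, 20, 39, -4, 44] -> [29, 5, -39, 33, -20, -39, 4, -44] -> [-232, -40, 312, -264, 160, 312, -32, 352] -> [-264, -232, -40, -32, 160, 312, 312, 352]
  [-47, 42, -13, -37] -> [47, -42, 13, 37] -> [-376, 336, -104, -296] -> [-376, -296, -104, 336]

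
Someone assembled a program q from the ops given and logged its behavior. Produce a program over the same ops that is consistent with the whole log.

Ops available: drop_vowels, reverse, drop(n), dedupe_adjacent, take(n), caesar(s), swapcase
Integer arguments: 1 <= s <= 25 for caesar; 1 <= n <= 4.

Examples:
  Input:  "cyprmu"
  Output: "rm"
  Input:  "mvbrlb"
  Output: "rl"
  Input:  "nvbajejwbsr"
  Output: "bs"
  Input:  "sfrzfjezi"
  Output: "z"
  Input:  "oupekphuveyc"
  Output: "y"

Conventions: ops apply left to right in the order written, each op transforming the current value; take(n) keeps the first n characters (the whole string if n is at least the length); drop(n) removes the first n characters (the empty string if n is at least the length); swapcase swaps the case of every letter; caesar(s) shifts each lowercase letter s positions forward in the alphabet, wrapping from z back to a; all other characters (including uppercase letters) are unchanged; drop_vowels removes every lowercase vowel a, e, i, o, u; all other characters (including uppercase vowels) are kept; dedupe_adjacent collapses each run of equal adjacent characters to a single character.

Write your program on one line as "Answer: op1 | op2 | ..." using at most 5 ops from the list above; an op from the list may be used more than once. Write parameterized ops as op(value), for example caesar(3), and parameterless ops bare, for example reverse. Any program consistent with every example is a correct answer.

reverse | take(3) | drop(1) | reverse | drop_vowels

Check, running the answer program on each example:
  "cyprmu" -> "umrpyc" -> "umr" -> "mr" -> "rm" -> "rm"
  "mvbrlb" -> "blrbvm" -> "blr" -> "lr" -> "rl" -> "rl"
  "nvbajejwbsr" -> "rsbwjejabvn" -> "rsb" -> "sb" -> "bs" -> "bs"
  "sfrzfjezi" -> "izejfzrfs" -> "ize" -> "ze" -> "ez" -> "z"
  "oupekphuveyc" -> "cyevuhpkepuo" -> "cye" -> "ye" -> "ey" -> "y"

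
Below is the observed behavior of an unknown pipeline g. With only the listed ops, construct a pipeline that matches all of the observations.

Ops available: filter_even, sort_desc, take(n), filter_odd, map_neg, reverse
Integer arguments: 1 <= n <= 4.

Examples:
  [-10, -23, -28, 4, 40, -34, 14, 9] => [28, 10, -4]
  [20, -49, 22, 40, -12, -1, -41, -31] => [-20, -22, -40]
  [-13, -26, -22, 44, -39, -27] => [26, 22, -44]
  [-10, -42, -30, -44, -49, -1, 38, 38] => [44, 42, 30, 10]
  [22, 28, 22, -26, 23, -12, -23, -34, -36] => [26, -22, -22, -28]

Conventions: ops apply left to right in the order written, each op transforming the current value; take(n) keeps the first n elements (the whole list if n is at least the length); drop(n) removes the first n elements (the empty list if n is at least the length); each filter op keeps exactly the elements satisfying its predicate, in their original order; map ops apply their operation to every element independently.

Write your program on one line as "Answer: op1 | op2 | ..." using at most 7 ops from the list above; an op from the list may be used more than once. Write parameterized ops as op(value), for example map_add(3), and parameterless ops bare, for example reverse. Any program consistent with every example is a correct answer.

map_neg | take(4) | sort_desc | reverse | filter_even | sort_desc

Check, running the answer program on each example:
  [-10, -23, -28, 4, 40, -34, 14, 9] -> [10, 23, 28, -4, -40, 34, -14, -9] -> [10, 23, 28, -4] -> [28, 23, 10, -4] -> [-4, 10, 23, 28] -> [-4, 10, 28] -> [28, 10, -4]
  [20, -49, 22, 40, -12, -1, -41, -31] -> [-20, 49, -22, -40, 12, 1, 41, 31] -> [-20, 49, -22, -40] -> [49, -20, -22, -40] -> [-40, -22, -20, 49] -> [-40, -22, -20] -> [-20, -22, -40]
  [-13, -26, -22, 44, -39, -27] -> [13, 26, 22, -44, 39, 27] -> [13, 26, 22, -44] -> [26, 22, 13, -44] -> [-44, 13, 22, 26] -> [-44, 22, 26] -> [26, 22, -44]
  [-10, -42, -30, -44, -49, -1, 38, 38] -> [10, 42, 30, 44, 49, 1, -38, -38] -> [10, 42, 30, 44] -> [44, 42, 30, 10] -> [10, 30, 42, 44] -> [10, 30, 42, 44] -> [44, 42, 30, 10]
  [22, 28, 22, -26, 23, -12, -23, -34, -36] -> [-22, -28, -22, 26, -23, 12, 23, 34, 36] -> [-22, -28, -22, 26] -> [26, -22, -22, -28] -> [-28, -22, -22, 26] -> [-28, -22, -22, 26] -> [26, -22, -22, -28]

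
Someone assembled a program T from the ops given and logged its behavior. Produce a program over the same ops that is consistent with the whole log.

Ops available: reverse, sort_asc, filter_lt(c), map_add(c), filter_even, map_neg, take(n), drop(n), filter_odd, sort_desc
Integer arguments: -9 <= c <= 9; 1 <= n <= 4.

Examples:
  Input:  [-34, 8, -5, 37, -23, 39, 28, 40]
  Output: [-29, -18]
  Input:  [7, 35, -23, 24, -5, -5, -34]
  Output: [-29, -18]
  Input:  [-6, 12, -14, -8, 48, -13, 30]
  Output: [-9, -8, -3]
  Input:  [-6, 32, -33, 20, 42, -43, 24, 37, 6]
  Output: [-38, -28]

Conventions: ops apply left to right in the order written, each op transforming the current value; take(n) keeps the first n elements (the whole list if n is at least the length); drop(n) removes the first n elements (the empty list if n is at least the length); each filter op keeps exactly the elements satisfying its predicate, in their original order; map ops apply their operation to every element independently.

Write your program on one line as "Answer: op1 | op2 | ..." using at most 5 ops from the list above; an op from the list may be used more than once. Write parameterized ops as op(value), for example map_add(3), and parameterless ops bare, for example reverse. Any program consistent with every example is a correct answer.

sort_desc | drop(2) | reverse | map_add(5) | filter_lt(-1)

Check, running the answer program on each example:
  [-34, 8, -5, 37, -23, 39, 28, 40] -> [40, 39, 37, 28, 8, -5, -23, -34] -> [37, 28, 8, -5, -23, -34] -> [-34, -23, -5, 8, 28, 37] -> [-29, -18, 0, 13, 33, 42] -> [-29, -18]
  [7, 35, -23, 24, -5, -5, -34] -> [35, 24, 7, -5, -5, -23, -34] -> [7, -5, -5, -23, -34] -> [-34, -23, -5, -5, 7] -> [-29, -18, 0, 0, 12] -> [-29, -18]
  [-6, 12, -14, -8, 48, -13, 30] -> [48, 30, 12, -6, -8, -13, -14] -> [12, -6, -8, -13, -14] -> [-14, -13, -8, -6, 12] -> [-9, -8, -3, -1, 17] -> [-9, -8, -3]
  [-6, 32, -33, 20, 42, -43, 24, 37, 6] -> [42, 37, 32, 24, 20, 6, -6, -33, -43] -> [32, 24, 20, 6, -6, -33, -43] -> [-43, -33, -6, 6, 20, 24, 32] -> [-38, -28, -1, 11, 25, 29, 37] -> [-38, -28]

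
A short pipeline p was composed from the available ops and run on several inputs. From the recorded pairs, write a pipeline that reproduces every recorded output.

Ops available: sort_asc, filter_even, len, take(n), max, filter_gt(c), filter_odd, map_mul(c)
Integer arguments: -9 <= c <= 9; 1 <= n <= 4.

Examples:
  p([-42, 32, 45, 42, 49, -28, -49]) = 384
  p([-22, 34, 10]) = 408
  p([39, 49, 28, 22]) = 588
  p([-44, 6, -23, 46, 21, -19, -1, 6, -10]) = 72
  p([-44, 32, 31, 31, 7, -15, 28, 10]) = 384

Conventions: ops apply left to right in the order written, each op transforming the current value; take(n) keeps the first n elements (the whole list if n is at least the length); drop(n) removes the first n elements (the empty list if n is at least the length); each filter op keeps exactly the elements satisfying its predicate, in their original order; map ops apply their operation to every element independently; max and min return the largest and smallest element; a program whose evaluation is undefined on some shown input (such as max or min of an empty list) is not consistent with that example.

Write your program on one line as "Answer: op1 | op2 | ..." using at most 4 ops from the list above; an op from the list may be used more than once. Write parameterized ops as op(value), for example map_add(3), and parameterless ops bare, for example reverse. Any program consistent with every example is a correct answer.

map_mul(-3) | map_mul(-4) | take(2) | max

Check, running the answer program on each example:
  [-42, 32, 45, 42, 49, -28, -49] -> [126, -96, -135, -126, -147, 84, 147] -> [-504, 384, 540, 504, 588, -336, -588] -> [-504, 384] -> 384
  [-22, 34, 10] -> [66, -102, -30] -> [-264, 408, 120] -> [-264, 408] -> 408
  [39, 49, 28, 22] -> [-117, -147, -84, -66] -> [468, 588, 336, 264] -> [468, 588] -> 588
  [-44, 6, -23, 46, 21, -19, -1, 6, -10] -> [132, -18, 69, -138, -63, 57, 3, -18, 30] -> [-528, 72, -276, 552, 252, -228, -12, 72, -120] -> [-528, 72] -> 72
  [-44, 32, 31, 31, 7, -15, 28, 10] -> [132, -96, -93, -93, -21, 45, -84, -30] -> [-528, 384, 372, 372, 84, -180, 336, 120] -> [-528, 384] -> 384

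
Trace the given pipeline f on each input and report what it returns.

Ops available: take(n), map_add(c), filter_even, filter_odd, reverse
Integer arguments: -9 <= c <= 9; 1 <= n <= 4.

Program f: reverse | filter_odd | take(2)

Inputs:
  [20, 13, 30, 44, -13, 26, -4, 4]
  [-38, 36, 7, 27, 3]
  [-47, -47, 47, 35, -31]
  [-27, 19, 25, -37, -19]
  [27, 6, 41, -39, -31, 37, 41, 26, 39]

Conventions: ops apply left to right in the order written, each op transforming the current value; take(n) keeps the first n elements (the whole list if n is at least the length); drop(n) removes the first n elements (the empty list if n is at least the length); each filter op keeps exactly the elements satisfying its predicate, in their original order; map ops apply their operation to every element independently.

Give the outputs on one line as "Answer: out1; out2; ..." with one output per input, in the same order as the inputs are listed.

Execution, op by op:
  [20, 13, 30, 44, -13, 26, -4, 4] -> [4, -4, 26, -13, 44, 30, 13, 20] -> [-13, 13] -> [-13, 13]
  [-38, 36, 7, 27, 3] -> [3, 27, 7, 36, -38] -> [3, 27, 7] -> [3, 27]
  [-47, -47, 47, 35, -31] -> [-31, 35, 47, -47, -47] -> [-31, 35, 47, -47, -47] -> [-31, 35]
  [-27, 19, 25, -37, -19] -> [-19, -37, 25, 19, -27] -> [-19, -37, 25, 19, -27] -> [-19, -37]
  [27, 6, 41, -39, -31, 37, 41, 26, 39] -> [39, 26, 41, 37, -31, -39, 41, 6, 27] -> [39, 41, 37, -31, -39, 41, 27] -> [39, 41]

[-13, 13]; [3, 27]; [-31, 35]; [-19, -37]; [39, 41]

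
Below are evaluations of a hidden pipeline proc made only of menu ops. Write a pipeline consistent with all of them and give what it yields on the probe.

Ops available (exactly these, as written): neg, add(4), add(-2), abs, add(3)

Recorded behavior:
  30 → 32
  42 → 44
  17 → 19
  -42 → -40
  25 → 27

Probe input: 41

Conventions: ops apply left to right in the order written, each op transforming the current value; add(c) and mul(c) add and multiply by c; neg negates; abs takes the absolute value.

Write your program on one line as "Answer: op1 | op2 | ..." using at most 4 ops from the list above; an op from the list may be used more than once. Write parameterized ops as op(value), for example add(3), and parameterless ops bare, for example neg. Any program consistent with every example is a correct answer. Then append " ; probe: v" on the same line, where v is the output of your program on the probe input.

neg | add(-2) | neg ; probe: 43

Check, running the answer program on each example:
  30 -> -30 -> -32 -> 32
  42 -> -42 -> -44 -> 44
  17 -> -17 -> -19 -> 19
  -42 -> 42 -> 40 -> -40
  25 -> -25 -> -27 -> 27
  probe: 41 -> -41 -> -43 -> 43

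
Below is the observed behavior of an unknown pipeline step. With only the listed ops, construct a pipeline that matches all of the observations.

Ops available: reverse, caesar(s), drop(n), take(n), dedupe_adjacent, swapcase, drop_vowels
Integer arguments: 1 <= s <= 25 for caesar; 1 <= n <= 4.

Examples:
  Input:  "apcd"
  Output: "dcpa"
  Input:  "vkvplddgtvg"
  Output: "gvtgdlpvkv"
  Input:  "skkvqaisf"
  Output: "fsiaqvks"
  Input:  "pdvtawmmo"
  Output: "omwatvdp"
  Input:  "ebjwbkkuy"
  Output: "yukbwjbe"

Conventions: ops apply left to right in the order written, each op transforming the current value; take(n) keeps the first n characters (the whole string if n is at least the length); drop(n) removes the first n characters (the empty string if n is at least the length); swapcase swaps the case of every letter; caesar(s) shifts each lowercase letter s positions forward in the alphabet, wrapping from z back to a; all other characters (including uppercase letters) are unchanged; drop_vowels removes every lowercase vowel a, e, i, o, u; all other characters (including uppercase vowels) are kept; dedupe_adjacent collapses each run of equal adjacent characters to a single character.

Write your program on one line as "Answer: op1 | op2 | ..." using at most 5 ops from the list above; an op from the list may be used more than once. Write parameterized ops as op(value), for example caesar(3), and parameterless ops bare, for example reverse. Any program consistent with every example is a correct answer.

swapcase | reverse | swapcase | dedupe_adjacent

Check, running the answer program on each example:
  "apcd" -> "APCD" -> "DCPA" -> "dcpa" -> "dcpa"
  "vkvplddgtvg" -> "VKVPLDDGTVG" -> "GVTGDDLPVKV" -> "gvtgddlpvkv" -> "gvtgdlpvkv"
  "skkvqaisf" -> "SKKVQAISF" -> "FSIAQVKKS" -> "fsiaqvkks" -> "fsiaqvks"
  "pdvtawmmo" -> "PDVTAWMMO" -> "OMMWATVDP" -> "ommwatvdp" -> "omwatvdp"
  "ebjwbkkuy" -> "EBJWBKKUY" -> "YUKKBWJBE" -> "yukkbwjbe" -> "yukbwjbe"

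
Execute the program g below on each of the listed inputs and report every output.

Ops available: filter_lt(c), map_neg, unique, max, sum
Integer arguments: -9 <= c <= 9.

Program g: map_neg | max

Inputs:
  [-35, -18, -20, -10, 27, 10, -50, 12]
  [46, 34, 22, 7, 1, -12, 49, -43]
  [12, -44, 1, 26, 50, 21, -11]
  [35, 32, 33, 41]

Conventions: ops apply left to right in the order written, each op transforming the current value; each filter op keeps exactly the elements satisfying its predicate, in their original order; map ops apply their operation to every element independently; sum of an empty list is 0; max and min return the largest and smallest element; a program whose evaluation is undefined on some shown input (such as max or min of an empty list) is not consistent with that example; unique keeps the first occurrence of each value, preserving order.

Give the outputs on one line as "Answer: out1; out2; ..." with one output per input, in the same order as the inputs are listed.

Execution, op by op:
  [-35, -18, -20, -10, 27, 10, -50, 12] -> [35, 18, 20, 10, -27, -10, 50, -12] -> 50
  [46, 34, 22, 7, 1, -12, 49, -43] -> [-46, -34, -22, -7, -1, 12, -49, 43] -> 43
  [12, -44, 1, 26, 50, 21, -11] -> [-12, 44, -1, -26, -50, -21, 11] -> 44
  [35, 32, 33, 41] -> [-35, -32, -33, -41] -> -32

50; 43; 44; -32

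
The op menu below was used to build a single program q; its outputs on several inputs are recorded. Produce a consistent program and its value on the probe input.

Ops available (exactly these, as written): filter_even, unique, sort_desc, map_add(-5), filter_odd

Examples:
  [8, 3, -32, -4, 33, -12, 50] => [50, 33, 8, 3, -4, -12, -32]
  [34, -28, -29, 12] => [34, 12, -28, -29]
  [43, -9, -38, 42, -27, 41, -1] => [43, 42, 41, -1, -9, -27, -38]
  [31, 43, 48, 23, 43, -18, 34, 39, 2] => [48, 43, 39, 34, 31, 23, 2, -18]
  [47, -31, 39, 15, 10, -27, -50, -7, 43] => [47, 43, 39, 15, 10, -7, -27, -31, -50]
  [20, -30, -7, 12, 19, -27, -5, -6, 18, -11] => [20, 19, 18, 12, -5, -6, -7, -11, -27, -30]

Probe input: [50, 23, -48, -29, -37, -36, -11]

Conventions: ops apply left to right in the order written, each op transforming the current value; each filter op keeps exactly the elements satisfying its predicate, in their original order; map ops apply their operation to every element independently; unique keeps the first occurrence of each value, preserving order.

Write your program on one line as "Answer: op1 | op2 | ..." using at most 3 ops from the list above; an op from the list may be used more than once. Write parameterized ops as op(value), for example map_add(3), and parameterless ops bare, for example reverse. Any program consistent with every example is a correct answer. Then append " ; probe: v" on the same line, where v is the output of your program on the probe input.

sort_desc | unique ; probe: [50, 23, -11, -29, -36, -37, -48]

Check, running the answer program on each example:
  [8, 3, -32, -4, 33, -12, 50] -> [50, 33, 8, 3, -4, -12, -32] -> [50, 33, 8, 3, -4, -12, -32]
  [34, -28, -29, 12] -> [34, 12, -28, -29] -> [34, 12, -28, -29]
  [43, -9, -38, 42, -27, 41, -1] -> [43, 42, 41, -1, -9, -27, -38] -> [43, 42, 41, -1, -9, -27, -38]
  [31, 43, 48, 23, 43, -18, 34, 39, 2] -> [48, 43, 43, 39, 34, 31, 23, 2, -18] -> [48, 43, 39, 34, 31, 23, 2, -18]
  [47, -31, 39, 15, 10, -27, -50, -7, 43] -> [47, 43, 39, 15, 10, -7, -27, -31, -50] -> [47, 43, 39, 15, 10, -7, -27, -31, -50]
  [20, -30, -7, 12, 19, -27, -5, -6, 18, -11] -> [20, 19, 18, 12, -5, -6, -7, -11, -27, -30] -> [20, 19, 18, 12, -5, -6, -7, -11, -27, -30]
  probe: [50, 23, -48, -29, -37, -36, -11] -> [50, 23, -11, -29, -36, -37, -48] -> [50, 23, -11, -29, -36, -37, -48]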